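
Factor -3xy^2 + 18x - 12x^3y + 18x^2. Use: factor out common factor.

-3xy^2 + 18x - 12x^3y + 18x^2
= 3(-xy^2 + 6x - 4x^3y + 6x^2)    [factor out 3]
= 3x(-y^2 + 6 - 4x^2y + 6x)    [factor out x]

3x(-y^2 + 6 - 4x^2y + 6x)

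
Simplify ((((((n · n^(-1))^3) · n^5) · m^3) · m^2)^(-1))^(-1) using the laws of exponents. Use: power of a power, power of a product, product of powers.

m^5n^5

((((((n · n^(-1))^3) · n^5) · m^3) · m^2)^(-1))^(-1)
= (((((n · n^(-1))^3) · n^5) · m^3) · m^2)^1    [power of a power]
= (((((n · n^(-1))^3) · n^5) · m^3)^1) · ((m^2)^1)    [power of a product]
= (((((n · n^(-1))^3) · n^5)^1) · ((m^3)^1)) · ((m^2)^1)    [power of a product]
= (((((n · n^(-1))^3)^1) · ((n^5)^1)) · ((m^3)^1)) · ((m^2)^1)    [power of a product]
= ((((n · n^(-1))^3) · ((n^5)^1)) · ((m^3)^1)) · ((m^2)^1)    [power of a power]
= ((((n^3) · ((n^(-1))^3)) · ((n^5)^1)) · ((m^3)^1)) · ((m^2)^1)    [power of a product]
= (((n^3 · n^(-3)) · ((n^5)^1)) · ((m^3)^1)) · ((m^2)^1)    [power of a power]
= ((n^0 · ((n^5)^1)) · ((m^3)^1)) · ((m^2)^1)    [product of powers]
= ((n^0 · n^5) · ((m^3)^1)) · ((m^2)^1)    [power of a power]
= (n^5 · ((m^3)^1)) · ((m^2)^1)    [product of powers]
= (n^5 · m^3) · ((m^2)^1)    [power of a power]
= (n^5 · m^3) · m^2    [power of a power]
= m^5n^5    [product of powers]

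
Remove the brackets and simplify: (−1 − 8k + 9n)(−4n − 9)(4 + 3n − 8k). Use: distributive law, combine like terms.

(−1 − 8k + 9n)(−4n − 9)(4 + 3n − 8k)
= (4n + 9 + 32kn + 72k − 36n² − 81n)(4 + 3n − 8k)    [distributive law]
= (−77n + 9 + 32kn + 72k − 36n²)(4 + 3n − 8k)    [combine like terms]
= −308n − 231n² + 616kn + 36 + 27n − 72k + 128kn + 96kn² − 256k²n + 288k + 216kn − 576k² − 144n² − 108n³ + 288kn²    [distributive law]
= −281n − 375n² + 960kn + 36 + 216k + 384kn² − 256k²n − 576k² − 108n³    [combine like terms]

−281n − 375n² + 960kn + 36 + 216k + 384kn² − 256k²n − 576k² − 108n³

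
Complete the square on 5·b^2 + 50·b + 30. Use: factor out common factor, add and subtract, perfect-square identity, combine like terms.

5·b^2 + 50·b + 30
= 5(b^2 + 10·b) + 30    [factor out 5 from the b-terms]
= 5(b^2 + 10·b + 25 - 25) + 30    [add and subtract 25 inside the bracket]
= 5(b + 5)^2 - 125 + 30    [perfect-square identity]
= 5(b + 5)^2 - 95    [combine constants]

5(b + 5)^2 - 95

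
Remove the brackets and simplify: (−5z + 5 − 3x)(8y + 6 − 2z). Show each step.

(−5z + 5 − 3x)(8y + 6 − 2z)
= −40yz − 30z + 10z^2 + 40y + 30 − 10z − 24xy − 18x + 6xz    [distributive law]
= −40yz − 40z + 10z^2 + 40y + 30 − 24xy − 18x + 6xz    [combine like terms]

−40yz − 40z + 10z^2 + 40y + 30 − 24xy − 18x + 6xz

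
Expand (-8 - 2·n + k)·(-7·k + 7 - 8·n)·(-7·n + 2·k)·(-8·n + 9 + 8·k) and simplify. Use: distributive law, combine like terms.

-162·k·n^2 + 963·k·n - 3187·k^2·n + 238·k^2 + 882·k^3 - 6286·n^2 + 3528·n - 1008·k + 1792·n^3 - 816·k·n^3 - 568·k^2·n^2 + 600·k^3·n + 896·n^4 - 112·k^4

(-8 - 2·n + k)·(-7·k + 7 - 8·n)·(-7·n + 2·k)·(-8·n + 9 + 8·k)
= (56·k - 56 + 64·n + 14·k·n - 14·n + 16·n^2 - 7·k^2 + 7·k - 8·k·n)·(-7·n + 2·k)·(-8·n + 9 + 8·k)    [distributive law]
= (63·k - 56 + 50·n + 6·k·n + 16·n^2 - 7·k^2)·(-7·n + 2·k)·(-8·n + 9 + 8·k)    [combine like terms]
= (-441·k·n + 126·k^2 + 392·n - 112·k - 350·n^2 + 100·k·n - 42·k·n^2 + 12·k^2·n - 112·n^3 + 32·k·n^2 + 49·k^2·n - 14·k^3)·(-8·n + 9 + 8·k)    [distributive law]
= (-341·k·n + 126·k^2 + 392·n - 112·k - 350·n^2 - 10·k·n^2 + 61·k^2·n - 112·n^3 - 14·k^3)·(-8·n + 9 + 8·k)    [combine like terms]
= 2728·k·n^2 - 3069·k·n - 2728·k^2·n - 1008·k^2·n + 1134·k^2 + 1008·k^3 - 3136·n^2 + 3528·n + 3136·k·n + 896·k·n - 1008·k - 896·k^2 + 2800·n^3 - 3150·n^2 - 2800·k·n^2 + 80·k·n^3 - 90·k·n^2 - 80·k^2·n^2 - 488·k^2·n^2 + 549·k^2·n + 488·k^3·n + 896·n^4 - 1008·n^3 - 896·k·n^3 + 112·k^3·n - 126·k^3 - 112·k^4    [distributive law]
= -162·k·n^2 + 963·k·n - 3187·k^2·n + 238·k^2 + 882·k^3 - 6286·n^2 + 3528·n - 1008·k + 1792·n^3 - 816·k·n^3 - 568·k^2·n^2 + 600·k^3·n + 896·n^4 - 112·k^4    [combine like terms]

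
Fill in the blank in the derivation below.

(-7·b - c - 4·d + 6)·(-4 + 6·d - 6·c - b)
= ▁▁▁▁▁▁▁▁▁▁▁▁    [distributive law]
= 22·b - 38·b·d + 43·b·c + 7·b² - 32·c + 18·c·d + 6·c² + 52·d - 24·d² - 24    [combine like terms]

After distributive law, the bracketed line is:

28·b - 42·b·d + 42·b·c + 7·b² + 4·c - 6·c·d + 6·c² + b·c + 16·d - 24·d² + 24·c·d + 4·b·d - 24 + 36·d - 36·c - 6·b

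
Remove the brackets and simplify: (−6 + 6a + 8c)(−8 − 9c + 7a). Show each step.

48 − 10c − 90a + 2ac + 42a² − 72c²

(−6 + 6a + 8c)(−8 − 9c + 7a)
= 48 + 54c − 42a − 48a − 54ac + 42a² − 64c − 72c² + 56ac    [distributive law]
= 48 − 10c − 90a + 2ac + 42a² − 72c²    [combine like terms]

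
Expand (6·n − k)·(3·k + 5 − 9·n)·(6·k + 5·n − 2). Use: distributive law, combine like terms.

147·k^2·n − 189·k·n^2 + 101·k·n + 258·n^2 − 60·n − 270·n^3 − 18·k^3 − 24·k^2 + 10·k

(6·n − k)·(3·k + 5 − 9·n)·(6·k + 5·n − 2)
= (18·k·n + 30·n − 54·n^2 − 3·k^2 − 5·k + 9·k·n)·(6·k + 5·n − 2)    [distributive law]
= (27·k·n + 30·n − 54·n^2 − 3·k^2 − 5·k)·(6·k + 5·n − 2)    [combine like terms]
= 162·k^2·n + 135·k·n^2 − 54·k·n + 180·k·n + 150·n^2 − 60·n − 324·k·n^2 − 270·n^3 + 108·n^2 − 18·k^3 − 15·k^2·n + 6·k^2 − 30·k^2 − 25·k·n + 10·k    [distributive law]
= 147·k^2·n − 189·k·n^2 + 101·k·n + 258·n^2 − 60·n − 270·n^3 − 18·k^3 − 24·k^2 + 10·k    [combine like terms]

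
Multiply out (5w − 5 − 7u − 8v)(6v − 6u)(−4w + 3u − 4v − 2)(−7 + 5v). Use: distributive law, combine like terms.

840vw² − 600v²w² − 1602uvw + 930uv²w − 204v²w + 360v³w − 420vw − 840uw² + 600uvw² + 1806u²w − 1290u²vw + 420uw + 1254uv + 66uv² − 1212v² − 264v³ − 420v − 42u² + 1080u²v + 420u − 750u²v² − 840uv³ − 882u³ + 630u³v + 960v⁴

(5w − 5 − 7u − 8v)(6v − 6u)(−4w + 3u − 4v − 2)(−7 + 5v)
= (30vw − 30uw − 30v + 30u − 42uv + 42u² − 48v² + 48uv)(−4w + 3u − 4v − 2)(−7 + 5v)    [distributive law]
= (30vw − 30uw − 30v + 30u + 6uv + 42u² − 48v²)(−4w + 3u − 4v − 2)(−7 + 5v)    [combine like terms]
= (−120vw² + 90uvw − 120v²w − 60vw + 120uw² − 90u²w + 120uvw + 60uw + 120vw − 90uv + 120v² + 60v − 120uw + 90u² − 120uv − 60u − 24uvw + 18u²v − 24uv² − 12uv − 168u²w + 126u³ − 168u²v − 84u² + 192v²w − 144uv² + 192v³ + 96v²)(−7 + 5v)    [distributive law]
= (−120vw² + 186uvw + 72v²w + 60vw + 120uw² − 258u²w − 60uw − 222uv + 216v² + 60v + 6u² − 60u − 150u²v − 168uv² + 126u³ + 192v³)(−7 + 5v)    [combine like terms]
= 840vw² − 600v²w² − 1302uvw + 930uv²w − 504v²w + 360v³w − 420vw + 300v²w − 840uw² + 600uvw² + 1806u²w − 1290u²vw + 420uw − 300uvw + 1554uv − 1110uv² − 1512v² + 1080v³ − 420v + 300v² − 42u² + 30u²v + 420u − 300uv + 1050u²v − 750u²v² + 1176uv² − 840uv³ − 882u³ + 630u³v − 1344v³ + 960v⁴    [distributive law]
= 840vw² − 600v²w² − 1602uvw + 930uv²w − 204v²w + 360v³w − 420vw − 840uw² + 600uvw² + 1806u²w − 1290u²vw + 420uw + 1254uv + 66uv² − 1212v² − 264v³ − 420v − 42u² + 1080u²v + 420u − 750u²v² − 840uv³ − 882u³ + 630u³v + 960v⁴    [combine like terms]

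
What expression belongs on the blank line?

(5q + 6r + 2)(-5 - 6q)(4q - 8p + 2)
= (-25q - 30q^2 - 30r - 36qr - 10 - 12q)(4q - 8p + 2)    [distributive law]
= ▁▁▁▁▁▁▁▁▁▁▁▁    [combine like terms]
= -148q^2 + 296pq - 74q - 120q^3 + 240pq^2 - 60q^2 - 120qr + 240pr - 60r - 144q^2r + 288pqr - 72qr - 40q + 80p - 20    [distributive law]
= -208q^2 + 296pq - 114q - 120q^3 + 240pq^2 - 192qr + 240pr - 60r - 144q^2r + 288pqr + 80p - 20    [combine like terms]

After combine like terms, the bracketed line is:

(-37q - 30q^2 - 30r - 36qr - 10)(4q - 8p + 2)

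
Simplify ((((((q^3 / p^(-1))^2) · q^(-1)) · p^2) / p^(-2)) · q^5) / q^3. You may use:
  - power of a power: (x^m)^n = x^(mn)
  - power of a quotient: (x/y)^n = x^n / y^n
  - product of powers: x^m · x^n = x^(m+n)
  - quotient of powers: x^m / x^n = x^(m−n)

p^6q^7

((((((q^3 / p^(-1))^2) · q^(-1)) · p^2) / p^(-2)) · q^5) / q^3
= (((((((q^3)^2) / ((p^(-1))^2)) · q^(-1)) · p^2) / p^(-2)) · q^5) / q^3    [power of a quotient]
= (((((q^6 / ((p^(-1))^2)) · q^(-1)) · p^2) / p^(-2)) · q^5) / q^3    [power of a power]
= (((((q^6 / p^(-2)) · q^(-1)) · p^2) / p^(-2)) · q^5) / q^3    [power of a power]
= p^6q^7    [quotient of powers; product of powers]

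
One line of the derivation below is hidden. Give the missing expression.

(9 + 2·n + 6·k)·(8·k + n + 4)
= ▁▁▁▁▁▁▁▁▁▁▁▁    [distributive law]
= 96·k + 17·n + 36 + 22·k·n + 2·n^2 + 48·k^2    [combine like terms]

By distributive law:

72·k + 9·n + 36 + 16·k·n + 2·n^2 + 8·n + 48·k^2 + 6·k·n + 24·k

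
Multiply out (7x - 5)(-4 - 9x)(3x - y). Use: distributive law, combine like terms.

(7x - 5)(-4 - 9x)(3x - y)
= (-28x - 63x² + 20 + 45x)(3x - y)    [distributive law]
= (17x - 63x² + 20)(3x - y)    [combine like terms]
= 51x² - 17xy - 189x³ + 63x²y + 60x - 20y    [distributive law]

51x² - 17xy - 189x³ + 63x²y + 60x - 20y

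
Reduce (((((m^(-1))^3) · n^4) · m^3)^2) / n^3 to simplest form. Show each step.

n^5

(((((m^(-1))^3) · n^4) · m^3)^2) / n^3
= (((((m^(-1))^3) · n^4)^2) · ((m^3)^2)) / n^3    [power of a product]
= (((((m^(-1))^3)^2) · ((n^4)^2)) · ((m^3)^2)) / n^3    [power of a product]
= ((((m^(-1))^6) · ((n^4)^2)) · ((m^3)^2)) / n^3    [power of a power]
= ((m^(-6) · ((n^4)^2)) · ((m^3)^2)) / n^3    [power of a power]
= ((m^(-6) · n^8) · ((m^3)^2)) / n^3    [power of a power]
= ((m^(-6) · n^8) · m^6) / n^3    [power of a power]
= n^5    [quotient of powers; product of powers]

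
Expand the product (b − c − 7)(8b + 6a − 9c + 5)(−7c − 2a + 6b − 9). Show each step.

−158b^2c + 20ab^2 + 48b^3 − 378b^2 − 44abc − 12a^2b − 204ab + 173bc^2 + 858bc + 249b + 24ac^2 + 12a^2c + 232ac − 63c^3 − 487c^2 − 277c + 84a^2 + 448a + 315

(b − c − 7)(8b + 6a − 9c + 5)(−7c − 2a + 6b − 9)
= (8b^2 + 6ab − 9bc + 5b − 8bc − 6ac + 9c^2 − 5c − 56b − 42a + 63c − 35)(−7c − 2a + 6b − 9)    [distributive law]
= (8b^2 + 6ab − 17bc − 51b − 6ac + 9c^2 + 58c − 42a − 35)(−7c − 2a + 6b − 9)    [combine like terms]
= −56b^2c − 16ab^2 + 48b^3 − 72b^2 − 42abc − 12a^2b + 36ab^2 − 54ab + 119bc^2 + 34abc − 102b^2c + 153bc + 357bc + 102ab − 306b^2 + 459b + 42ac^2 + 12a^2c − 36abc + 54ac − 63c^3 − 18ac^2 + 54bc^2 − 81c^2 − 406c^2 − 116ac + 348bc − 522c + 294ac + 84a^2 − 252ab + 378a + 245c + 70a − 210b + 315    [distributive law]
= −158b^2c + 20ab^2 + 48b^3 − 378b^2 − 44abc − 12a^2b − 204ab + 173bc^2 + 858bc + 249b + 24ac^2 + 12a^2c + 232ac − 63c^3 − 487c^2 − 277c + 84a^2 + 448a + 315    [combine like terms]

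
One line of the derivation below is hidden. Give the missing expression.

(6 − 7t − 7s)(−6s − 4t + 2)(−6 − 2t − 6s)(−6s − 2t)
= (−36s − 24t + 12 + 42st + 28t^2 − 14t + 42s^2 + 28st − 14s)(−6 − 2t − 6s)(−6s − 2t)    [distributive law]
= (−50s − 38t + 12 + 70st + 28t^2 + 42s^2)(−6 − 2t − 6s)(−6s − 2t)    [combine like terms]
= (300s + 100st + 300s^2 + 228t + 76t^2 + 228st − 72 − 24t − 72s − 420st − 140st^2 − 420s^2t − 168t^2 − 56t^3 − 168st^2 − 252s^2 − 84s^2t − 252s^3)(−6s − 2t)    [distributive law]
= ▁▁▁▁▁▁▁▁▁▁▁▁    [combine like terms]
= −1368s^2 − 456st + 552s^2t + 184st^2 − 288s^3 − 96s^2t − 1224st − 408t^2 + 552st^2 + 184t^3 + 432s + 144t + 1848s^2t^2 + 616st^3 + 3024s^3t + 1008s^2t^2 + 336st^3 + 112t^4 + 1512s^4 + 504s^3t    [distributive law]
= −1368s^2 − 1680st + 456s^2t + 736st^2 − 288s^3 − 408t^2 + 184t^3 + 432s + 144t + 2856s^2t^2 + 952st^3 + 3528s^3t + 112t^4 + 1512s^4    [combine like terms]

After combine like terms, the bracketed line is:

(228s − 92st + 48s^2 + 204t − 92t^2 − 72 − 308st^2 − 504s^2t − 56t^3 − 252s^3)(−6s − 2t)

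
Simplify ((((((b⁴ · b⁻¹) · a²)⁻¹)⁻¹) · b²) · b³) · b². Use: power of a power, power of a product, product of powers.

a²b¹⁰

((((((b⁴ · b⁻¹) · a²)⁻¹)⁻¹) · b²) · b³) · b²
= (((((b⁴ · b⁻¹) · a²)¹) · b²) · b³) · b²    [power of a power]
= (((((b⁴ · b⁻¹)¹) · ((a²)¹)) · b²) · b³) · b²    [power of a product]
= ((((((b⁴)¹) · ((b⁻¹)¹)) · ((a²)¹)) · b²) · b³) · b²    [power of a product]
= ((((b⁴ · ((b⁻¹)¹)) · ((a²)¹)) · b²) · b³) · b²    [power of a power]
= ((((b⁴ · b⁻¹) · ((a²)¹)) · b²) · b³) · b²    [power of a power]
= (((b³ · ((a²)¹)) · b²) · b³) · b²    [product of powers]
= (((b³ · a²) · b²) · b³) · b²    [power of a power]
= a²b¹⁰    [product of powers]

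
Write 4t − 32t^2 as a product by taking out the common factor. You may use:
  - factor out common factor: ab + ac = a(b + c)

4t(1 − 8t)

4t − 32t^2
= 4(t − 8t^2)    [factor out 4]
= 4t(1 − 8t)    [factor out t]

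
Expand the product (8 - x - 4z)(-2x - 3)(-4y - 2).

(8 - x - 4z)(-2x - 3)(-4y - 2)
= (-16x - 24 + 2x^2 + 3x + 8xz + 12z)(-4y - 2)    [distributive law]
= (-13x - 24 + 2x^2 + 8xz + 12z)(-4y - 2)    [combine like terms]
= 52xy + 26x + 96y + 48 - 8x^2y - 4x^2 - 32xyz - 16xz - 48yz - 24z    [distributive law]

52xy + 26x + 96y + 48 - 8x^2y - 4x^2 - 32xyz - 16xz - 48yz - 24z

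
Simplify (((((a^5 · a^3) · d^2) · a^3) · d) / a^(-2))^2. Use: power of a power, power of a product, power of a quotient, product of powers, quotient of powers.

a^26d^6

(((((a^5 · a^3) · d^2) · a^3) · d) / a^(-2))^2
= (((((a^5 · a^3) · d^2) · a^3) · d)^2) / ((a^(-2))^2)    [power of a quotient]
= (((((a^5 · a^3) · d^2) · a^3)^2) · (d^2)) / ((a^(-2))^2)    [power of a product]
= (((((a^5 · a^3) · d^2)^2) · ((a^3)^2)) · (d^2)) / ((a^(-2))^2)    [power of a product]
= (((((a^5 · a^3)^2) · ((d^2)^2)) · ((a^3)^2)) · (d^2)) / ((a^(-2))^2)    [power of a product]
= ((((((a^5)^2) · ((a^3)^2)) · ((d^2)^2)) · ((a^3)^2)) · (d^2)) / ((a^(-2))^2)    [power of a product]
= ((((a^10 · ((a^3)^2)) · ((d^2)^2)) · ((a^3)^2)) · (d^2)) / ((a^(-2))^2)    [power of a power]
= ((((a^10 · a^6) · ((d^2)^2)) · ((a^3)^2)) · (d^2)) / ((a^(-2))^2)    [power of a power]
= (((a^16 · ((d^2)^2)) · ((a^3)^2)) · (d^2)) / ((a^(-2))^2)    [product of powers]
= (((a^16 · d^4) · ((a^3)^2)) · (d^2)) / ((a^(-2))^2)    [power of a power]
= (((a^16 · d^4) · a^6) · (d^2)) / ((a^(-2))^2)    [power of a power]
= (((a^16 · d^4) · a^6) · d^2) / a^(-4)    [power of a power]
= a^26d^6    [quotient of powers; product of powers]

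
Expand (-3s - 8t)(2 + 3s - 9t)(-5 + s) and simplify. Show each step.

(-3s - 8t)(2 + 3s - 9t)(-5 + s)
= (-6s - 9s² + 27st - 16t - 24st + 72t²)(-5 + s)    [distributive law]
= (-6s - 9s² + 3st - 16t + 72t²)(-5 + s)    [combine like terms]
= 30s - 6s² + 45s² - 9s³ - 15st + 3s²t + 80t - 16st - 360t² + 72st²    [distributive law]
= 30s + 39s² - 9s³ - 31st + 3s²t + 80t - 360t² + 72st²    [combine like terms]

30s + 39s² - 9s³ - 31st + 3s²t + 80t - 360t² + 72st²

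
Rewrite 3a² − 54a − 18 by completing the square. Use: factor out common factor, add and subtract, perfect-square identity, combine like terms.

3a² − 54a − 18
= 3(a² − 18a) − 18    [factor out 3 from the a-terms]
= 3(a² − 18a + 81 − 81) − 18    [add and subtract 81 inside the bracket]
= 3(a − 9)² − 243 − 18    [perfect-square identity]
= 3(a − 9)² − 261    [combine constants]

3(a − 9)² − 261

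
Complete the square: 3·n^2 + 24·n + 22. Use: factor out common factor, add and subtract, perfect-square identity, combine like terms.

3·n^2 + 24·n + 22
= 3(n^2 + 8·n) + 22    [factor out 3 from the n-terms]
= 3(n^2 + 8·n + 16 − 16) + 22    [add and subtract 16 inside the bracket]
= 3(n + 4)^2 − 48 + 22    [perfect-square identity]
= 3(n + 4)^2 − 26    [combine constants]

3(n + 4)^2 − 26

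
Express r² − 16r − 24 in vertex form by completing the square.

r² − 16r − 24
= r² − 16r + 64 − 64 − 24    [add and subtract 64]
= (r − 8)² − 64 − 24    [perfect-square identity]
= (r − 8)² − 88    [combine constants]

(r − 8)² − 88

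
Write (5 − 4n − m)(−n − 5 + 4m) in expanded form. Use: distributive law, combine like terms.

(5 − 4n − m)(−n − 5 + 4m)
= −5n − 25 + 20m + 4n² + 20n − 16mn + mn + 5m − 4m²    [distributive law]
= 15n − 25 + 25m + 4n² − 15mn − 4m²    [combine like terms]

15n − 25 + 25m + 4n² − 15mn − 4m²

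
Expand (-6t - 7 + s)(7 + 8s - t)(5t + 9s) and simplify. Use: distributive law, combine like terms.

-175t² - 560st - 191st² - 401s²t + 30t³ - 245t - 441s - 441s² + 72s³

(-6t - 7 + s)(7 + 8s - t)(5t + 9s)
= (-42t - 48st + 6t² - 49 - 56s + 7t + 7s + 8s² - st)(5t + 9s)    [distributive law]
= (-35t - 49st + 6t² - 49 - 49s + 8s²)(5t + 9s)    [combine like terms]
= -175t² - 315st - 245st² - 441s²t + 30t³ + 54st² - 245t - 441s - 245st - 441s² + 40s²t + 72s³    [distributive law]
= -175t² - 560st - 191st² - 401s²t + 30t³ - 245t - 441s - 441s² + 72s³    [combine like terms]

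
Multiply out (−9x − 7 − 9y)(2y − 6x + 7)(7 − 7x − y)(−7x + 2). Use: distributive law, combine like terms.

(−9x − 7 − 9y)(2y − 6x + 7)(7 − 7x − y)(−7x + 2)
= (−18xy + 54x² − 63x − 14y + 42x − 49 − 18y² + 54xy − 63y)(7 − 7x − y)(−7x + 2)    [distributive law]
= (36xy + 54x² − 21x − 77y − 49 − 18y²)(7 − 7x − y)(−7x + 2)    [combine like terms]
= (252xy − 252x²y − 36xy² + 378x² − 378x³ − 54x²y − 147x + 147x² + 21xy − 539y + 539xy + 77y² − 343 + 343x + 49y − 126y² + 126xy² + 18y³)(−7x + 2)    [distributive law]
= (812xy − 306x²y + 90xy² + 525x² − 378x³ + 196x − 490y − 49y² − 343 + 18y³)(−7x + 2)    [combine like terms]
= −5684x²y + 1624xy + 2142x³y − 612x²y − 630x²y² + 180xy² − 3675x³ + 1050x² + 2646x⁴ − 756x³ − 1372x² + 392x + 3430xy − 980y + 343xy² − 98y² + 2401x − 686 − 126xy³ + 36y³    [distributive law]
= −6296x²y + 5054xy + 2142x³y − 630x²y² + 523xy² − 4431x³ − 322x² + 2646x⁴ + 2793x − 980y − 98y² − 686 − 126xy³ + 36y³    [combine like terms]

−6296x²y + 5054xy + 2142x³y − 630x²y² + 523xy² − 4431x³ − 322x² + 2646x⁴ + 2793x − 980y − 98y² − 686 − 126xy³ + 36y³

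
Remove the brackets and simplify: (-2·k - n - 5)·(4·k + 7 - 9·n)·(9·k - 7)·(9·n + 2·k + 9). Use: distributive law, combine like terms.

(-2·k - n - 5)·(4·k + 7 - 9·n)·(9·k - 7)·(9·n + 2·k + 9)
= (-8·k² - 14·k + 18·k·n - 4·k·n - 7·n + 9·n² - 20·k - 35 + 45·n)·(9·k - 7)·(9·n + 2·k + 9)    [distributive law]
= (-8·k² - 34·k + 14·k·n + 38·n + 9·n² - 35)·(9·k - 7)·(9·n + 2·k + 9)    [combine like terms]
= (-72·k³ + 56·k² - 306·k² + 238·k + 126·k²·n - 98·k·n + 342·k·n - 266·n + 81·k·n² - 63·n² - 315·k + 245)·(9·n + 2·k + 9)    [distributive law]
= (-72·k³ - 250·k² - 77·k + 126·k²·n + 244·k·n - 266·n + 81·k·n² - 63·n² + 245)·(9·n + 2·k + 9)    [combine like terms]
= -648·k³·n - 144·k⁴ - 648·k³ - 2250·k²·n - 500·k³ - 2250·k² - 693·k·n - 154·k² - 693·k + 1134·k²·n² + 252·k³·n + 1134·k²·n + 2196·k·n² + 488·k²·n + 2196·k·n - 2394·n² - 532·k·n - 2394·n + 729·k·n³ + 162·k²·n² + 729·k·n² - 567·n³ - 126·k·n² - 567·n² + 2205·n + 490·k + 2205    [distributive law]
= -396·k³·n - 144·k⁴ - 1148·k³ - 628·k²·n - 2404·k² + 971·k·n - 203·k + 1296·k²·n² + 2799·k·n² - 2961·n² - 189·n + 729·k·n³ - 567·n³ + 2205    [combine like terms]

-396·k³·n - 144·k⁴ - 1148·k³ - 628·k²·n - 2404·k² + 971·k·n - 203·k + 1296·k²·n² + 2799·k·n² - 2961·n² - 189·n + 729·k·n³ - 567·n³ + 2205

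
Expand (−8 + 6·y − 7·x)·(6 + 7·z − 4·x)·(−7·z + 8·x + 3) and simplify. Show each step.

168·z − 414·x − 144 + 392·z² − 525·x·z + 4·x² − 126·y·z + 216·x·y + 108·y − 294·y·z² + 504·x·y·z − 192·x²·y + 343·x·z² − 588·x²·z + 224·x³

(−8 + 6·y − 7·x)·(6 + 7·z − 4·x)·(−7·z + 8·x + 3)
= (−48 − 56·z + 32·x + 36·y + 42·y·z − 24·x·y − 42·x − 49·x·z + 28·x²)·(−7·z + 8·x + 3)    [distributive law]
= (−48 − 56·z − 10·x + 36·y + 42·y·z − 24·x·y − 49·x·z + 28·x²)·(−7·z + 8·x + 3)    [combine like terms]
= 336·z − 384·x − 144 + 392·z² − 448·x·z − 168·z + 70·x·z − 80·x² − 30·x − 252·y·z + 288·x·y + 108·y − 294·y·z² + 336·x·y·z + 126·y·z + 168·x·y·z − 192·x²·y − 72·x·y + 343·x·z² − 392·x²·z − 147·x·z − 196·x²·z + 224·x³ + 84·x²    [distributive law]
= 168·z − 414·x − 144 + 392·z² − 525·x·z + 4·x² − 126·y·z + 216·x·y + 108·y − 294·y·z² + 504·x·y·z − 192·x²·y + 343·x·z² − 588·x²·z + 224·x³    [combine like terms]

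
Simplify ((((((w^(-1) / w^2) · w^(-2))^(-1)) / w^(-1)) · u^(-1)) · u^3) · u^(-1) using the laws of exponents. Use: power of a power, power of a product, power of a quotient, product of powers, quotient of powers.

((((((w^(-1) / w^2) · w^(-2))^(-1)) / w^(-1)) · u^(-1)) · u^3) · u^(-1)
= ((((((w^(-1) / w^2)^(-1)) · ((w^(-2))^(-1))) / w^(-1)) · u^(-1)) · u^3) · u^(-1)    [power of a product]
= (((((((w^(-1))^(-1)) / ((w^2)^(-1))) · ((w^(-2))^(-1))) / w^(-1)) · u^(-1)) · u^3) · u^(-1)    [power of a quotient]
= (((((w / ((w^2)^(-1))) · ((w^(-2))^(-1))) / w^(-1)) · u^(-1)) · u^3) · u^(-1)    [power of a power]
= (((((w / w^(-2)) · ((w^(-2))^(-1))) / w^(-1)) · u^(-1)) · u^3) · u^(-1)    [power of a power]
= ((((w^3 · ((w^(-2))^(-1))) / w^(-1)) · u^(-1)) · u^3) · u^(-1)    [quotient of powers]
= ((((w^3 · w^2) / w^(-1)) · u^(-1)) · u^3) · u^(-1)    [power of a power]
= (((w^5 / w^(-1)) · u^(-1)) · u^3) · u^(-1)    [product of powers]
= ((w^6 · u^(-1)) · u^3) · u^(-1)    [quotient of powers]
= uw^6    [product of powers]

uw^6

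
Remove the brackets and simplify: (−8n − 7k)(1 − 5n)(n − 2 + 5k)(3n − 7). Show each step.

−544n^3 + 664n^2 − 112n − 1996kn^2 + 861kn + 120n^4 + 705kn^3 − 98k − 1330k^2n + 245k^2 + 525k^2n^2

(−8n − 7k)(1 − 5n)(n − 2 + 5k)(3n − 7)
= (−8n + 40n^2 − 7k + 35kn)(n − 2 + 5k)(3n − 7)    [distributive law]
= (−8n^2 + 16n − 40kn + 40n^3 − 80n^2 + 200kn^2 − 7kn + 14k − 35k^2 + 35kn^2 − 70kn + 175k^2n)(3n − 7)    [distributive law]
= (−88n^2 + 16n − 117kn + 40n^3 + 235kn^2 + 14k − 35k^2 + 175k^2n)(3n − 7)    [combine like terms]
= −264n^3 + 616n^2 + 48n^2 − 112n − 351kn^2 + 819kn + 120n^4 − 280n^3 + 705kn^3 − 1645kn^2 + 42kn − 98k − 105k^2n + 245k^2 + 525k^2n^2 − 1225k^2n    [distributive law]
= −544n^3 + 664n^2 − 112n − 1996kn^2 + 861kn + 120n^4 + 705kn^3 − 98k − 1330k^2n + 245k^2 + 525k^2n^2    [combine like terms]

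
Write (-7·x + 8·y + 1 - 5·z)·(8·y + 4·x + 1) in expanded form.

-24·x·y - 28·x^2 - 3·x + 64·y^2 + 16·y + 1 - 40·y·z - 20·x·z - 5·z

(-7·x + 8·y + 1 - 5·z)·(8·y + 4·x + 1)
= -56·x·y - 28·x^2 - 7·x + 64·y^2 + 32·x·y + 8·y + 8·y + 4·x + 1 - 40·y·z - 20·x·z - 5·z    [distributive law]
= -24·x·y - 28·x^2 - 3·x + 64·y^2 + 16·y + 1 - 40·y·z - 20·x·z - 5·z    [combine like terms]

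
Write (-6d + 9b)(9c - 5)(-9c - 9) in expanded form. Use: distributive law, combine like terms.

486c^2d + 216cd - 270d - 729bc^2 - 324bc + 405b

(-6d + 9b)(9c - 5)(-9c - 9)
= (-54cd + 30d + 81bc - 45b)(-9c - 9)    [distributive law]
= 486c^2d + 486cd - 270cd - 270d - 729bc^2 - 729bc + 405bc + 405b    [distributive law]
= 486c^2d + 216cd - 270d - 729bc^2 - 324bc + 405b    [combine like terms]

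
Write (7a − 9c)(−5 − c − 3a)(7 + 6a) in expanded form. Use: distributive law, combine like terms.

(7a − 9c)(−5 − c − 3a)(7 + 6a)
= (−35a − 7ac − 21a^2 + 45c + 9c^2 + 27ac)(7 + 6a)    [distributive law]
= (−35a + 20ac − 21a^2 + 45c + 9c^2)(7 + 6a)    [combine like terms]
= −245a − 210a^2 + 140ac + 120a^2c − 147a^2 − 126a^3 + 315c + 270ac + 63c^2 + 54ac^2    [distributive law]
= −245a − 357a^2 + 410ac + 120a^2c − 126a^3 + 315c + 63c^2 + 54ac^2    [combine like terms]

−245a − 357a^2 + 410ac + 120a^2c − 126a^3 + 315c + 63c^2 + 54ac^2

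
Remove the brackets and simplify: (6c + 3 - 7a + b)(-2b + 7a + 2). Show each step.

(6c + 3 - 7a + b)(-2b + 7a + 2)
= -12bc + 42ac + 12c - 6b + 21a + 6 + 14ab - 49a^2 - 14a - 2b^2 + 7ab + 2b    [distributive law]
= -12bc + 42ac + 12c - 4b + 7a + 6 + 21ab - 49a^2 - 2b^2    [combine like terms]

-12bc + 42ac + 12c - 4b + 7a + 6 + 21ab - 49a^2 - 2b^2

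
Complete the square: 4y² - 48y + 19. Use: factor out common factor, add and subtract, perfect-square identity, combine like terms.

4(y - 6)² - 125

4y² - 48y + 19
= 4(y² - 12y) + 19    [factor out 4 from the y-terms]
= 4(y² - 12y + 36 - 36) + 19    [add and subtract 36 inside the bracket]
= 4(y - 6)² - 144 + 19    [perfect-square identity]
= 4(y - 6)² - 125    [combine constants]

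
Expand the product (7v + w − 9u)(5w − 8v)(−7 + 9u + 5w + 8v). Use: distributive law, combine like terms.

−189vw + 243uvw + 175vw² − 64v²w + 392v² + 72uv² − 448v³ − 35w² − 180uw² + 25w³ + 315uw − 405u²w − 504uv + 648u²v

(7v + w − 9u)(5w − 8v)(−7 + 9u + 5w + 8v)
= (35vw − 56v² + 5w² − 8vw − 45uw + 72uv)(−7 + 9u + 5w + 8v)    [distributive law]
= (27vw − 56v² + 5w² − 45uw + 72uv)(−7 + 9u + 5w + 8v)    [combine like terms]
= −189vw + 243uvw + 135vw² + 216v²w + 392v² − 504uv² − 280v²w − 448v³ − 35w² + 45uw² + 25w³ + 40vw² + 315uw − 405u²w − 225uw² − 360uvw − 504uv + 648u²v + 360uvw + 576uv²    [distributive law]
= −189vw + 243uvw + 175vw² − 64v²w + 392v² + 72uv² − 448v³ − 35w² − 180uw² + 25w³ + 315uw − 405u²w − 504uv + 648u²v    [combine like terms]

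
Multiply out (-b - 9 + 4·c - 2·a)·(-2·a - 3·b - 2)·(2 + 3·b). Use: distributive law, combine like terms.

(-b - 9 + 4·c - 2·a)·(-2·a - 3·b - 2)·(2 + 3·b)
= (2·a·b + 3·b^2 + 2·b + 18·a + 27·b + 18 - 8·a·c - 12·b·c - 8·c + 4·a^2 + 6·a·b + 4·a)·(2 + 3·b)    [distributive law]
= (8·a·b + 3·b^2 + 29·b + 22·a + 18 - 8·a·c - 12·b·c - 8·c + 4·a^2)·(2 + 3·b)    [combine like terms]
= 16·a·b + 24·a·b^2 + 6·b^2 + 9·b^3 + 58·b + 87·b^2 + 44·a + 66·a·b + 36 + 54·b - 16·a·c - 24·a·b·c - 24·b·c - 36·b^2·c - 16·c - 24·b·c + 8·a^2 + 12·a^2·b    [distributive law]
= 82·a·b + 24·a·b^2 + 93·b^2 + 9·b^3 + 112·b + 44·a + 36 - 16·a·c - 24·a·b·c - 48·b·c - 36·b^2·c - 16·c + 8·a^2 + 12·a^2·b    [combine like terms]

82·a·b + 24·a·b^2 + 93·b^2 + 9·b^3 + 112·b + 44·a + 36 - 16·a·c - 24·a·b·c - 48·b·c - 36·b^2·c - 16·c + 8·a^2 + 12·a^2·b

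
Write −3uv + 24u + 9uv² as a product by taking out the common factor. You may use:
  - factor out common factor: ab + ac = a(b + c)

3u(−v + 8 + 3v²)

−3uv + 24u + 9uv²
= 3(−uv + 8u + 3uv²)    [factor out 3]
= 3u(−v + 8 + 3v²)    [factor out u]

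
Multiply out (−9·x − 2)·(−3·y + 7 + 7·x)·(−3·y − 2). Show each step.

−81·x·y² + 177·x·y + 154·x + 189·x²·y + 126·x² − 18·y² + 30·y + 28

(−9·x − 2)·(−3·y + 7 + 7·x)·(−3·y − 2)
= (27·x·y − 63·x − 63·x² + 6·y − 14 − 14·x)·(−3·y − 2)    [distributive law]
= (27·x·y − 77·x − 63·x² + 6·y − 14)·(−3·y − 2)    [combine like terms]
= −81·x·y² − 54·x·y + 231·x·y + 154·x + 189·x²·y + 126·x² − 18·y² − 12·y + 42·y + 28    [distributive law]
= −81·x·y² + 177·x·y + 154·x + 189·x²·y + 126·x² − 18·y² + 30·y + 28    [combine like terms]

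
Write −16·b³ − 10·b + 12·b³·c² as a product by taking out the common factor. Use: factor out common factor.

2·b(−8·b² − 5 + 6·b²·c²)

−16·b³ − 10·b + 12·b³·c²
= 2(−8·b³ − 5·b + 6·b³·c²)    [factor out 2]
= 2·b(−8·b² − 5 + 6·b²·c²)    [factor out b]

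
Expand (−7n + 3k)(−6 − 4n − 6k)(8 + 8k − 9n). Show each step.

336n + 738kn − 154n^2 − 46kn^2 − 252n^3 + 402k^2n − 144k − 288k^2 − 144k^3

(−7n + 3k)(−6 − 4n − 6k)(8 + 8k − 9n)
= (42n + 28n^2 + 42kn − 18k − 12kn − 18k^2)(8 + 8k − 9n)    [distributive law]
= (42n + 28n^2 + 30kn − 18k − 18k^2)(8 + 8k − 9n)    [combine like terms]
= 336n + 336kn − 378n^2 + 224n^2 + 224kn^2 − 252n^3 + 240kn + 240k^2n − 270kn^2 − 144k − 144k^2 + 162kn − 144k^2 − 144k^3 + 162k^2n    [distributive law]
= 336n + 738kn − 154n^2 − 46kn^2 − 252n^3 + 402k^2n − 144k − 288k^2 − 144k^3    [combine like terms]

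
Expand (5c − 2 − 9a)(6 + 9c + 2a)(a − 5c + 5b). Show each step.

302ac − 60c^2 + 60bc + 400ac^2 − 225c^3 + 225bc^2 + 19a^2c − 355abc − 12a + 60c − 60b − 58a^2 − 290ab − 18a^3 − 90a^2b

(5c − 2 − 9a)(6 + 9c + 2a)(a − 5c + 5b)
= (30c + 45c^2 + 10ac − 12 − 18c − 4a − 54a − 81ac − 18a^2)(a − 5c + 5b)    [distributive law]
= (12c + 45c^2 − 71ac − 12 − 58a − 18a^2)(a − 5c + 5b)    [combine like terms]
= 12ac − 60c^2 + 60bc + 45ac^2 − 225c^3 + 225bc^2 − 71a^2c + 355ac^2 − 355abc − 12a + 60c − 60b − 58a^2 + 290ac − 290ab − 18a^3 + 90a^2c − 90a^2b    [distributive law]
= 302ac − 60c^2 + 60bc + 400ac^2 − 225c^3 + 225bc^2 + 19a^2c − 355abc − 12a + 60c − 60b − 58a^2 − 290ab − 18a^3 − 90a^2b    [combine like terms]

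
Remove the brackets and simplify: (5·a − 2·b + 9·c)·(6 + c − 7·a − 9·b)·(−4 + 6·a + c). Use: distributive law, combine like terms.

(5·a − 2·b + 9·c)·(6 + c − 7·a − 9·b)·(−4 + 6·a + c)
= (30·a + 5·a·c − 35·a^2 − 45·a·b − 12·b − 2·b·c + 14·a·b + 18·b^2 + 54·c + 9·c^2 − 63·a·c − 81·b·c)·(−4 + 6·a + c)    [distributive law]
= (30·a − 58·a·c − 35·a^2 − 31·a·b − 12·b − 83·b·c + 18·b^2 + 54·c + 9·c^2)·(−4 + 6·a + c)    [combine like terms]
= −120·a + 180·a^2 + 30·a·c + 232·a·c − 348·a^2·c − 58·a·c^2 + 140·a^2 − 210·a^3 − 35·a^2·c + 124·a·b − 186·a^2·b − 31·a·b·c + 48·b − 72·a·b − 12·b·c + 332·b·c − 498·a·b·c − 83·b·c^2 − 72·b^2 + 108·a·b^2 + 18·b^2·c − 216·c + 324·a·c + 54·c^2 − 36·c^2 + 54·a·c^2 + 9·c^3    [distributive law]
= −120·a + 320·a^2 + 586·a·c − 383·a^2·c − 4·a·c^2 − 210·a^3 + 52·a·b − 186·a^2·b − 529·a·b·c + 48·b + 320·b·c − 83·b·c^2 − 72·b^2 + 108·a·b^2 + 18·b^2·c − 216·c + 18·c^2 + 9·c^3    [combine like terms]

−120·a + 320·a^2 + 586·a·c − 383·a^2·c − 4·a·c^2 − 210·a^3 + 52·a·b − 186·a^2·b − 529·a·b·c + 48·b + 320·b·c − 83·b·c^2 − 72·b^2 + 108·a·b^2 + 18·b^2·c − 216·c + 18·c^2 + 9·c^3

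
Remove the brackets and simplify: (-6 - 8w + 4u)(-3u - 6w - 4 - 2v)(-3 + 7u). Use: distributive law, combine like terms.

(-6 - 8w + 4u)(-3u - 6w - 4 - 2v)(-3 + 7u)
= (18u + 36w + 24 + 12v + 24uw + 48w² + 32w + 16vw - 12u² - 24uw - 16u - 8uv)(-3 + 7u)    [distributive law]
= (2u + 68w + 24 + 12v + 48w² + 16vw - 12u² - 8uv)(-3 + 7u)    [combine like terms]
= -6u + 14u² - 204w + 476uw - 72 + 168u - 36v + 84uv - 144w² + 336uw² - 48vw + 112uvw + 36u² - 84u³ + 24uv - 56u²v    [distributive law]
= 162u + 50u² - 204w + 476uw - 72 - 36v + 108uv - 144w² + 336uw² - 48vw + 112uvw - 84u³ - 56u²v    [combine like terms]

162u + 50u² - 204w + 476uw - 72 - 36v + 108uv - 144w² + 336uw² - 48vw + 112uvw - 84u³ - 56u²v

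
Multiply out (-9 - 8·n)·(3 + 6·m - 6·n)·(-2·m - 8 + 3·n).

(-9 - 8·n)·(3 + 6·m - 6·n)·(-2·m - 8 + 3·n)
= (-27 - 54·m + 54·n - 24·n - 48·m·n + 48·n^2)·(-2·m - 8 + 3·n)    [distributive law]
= (-27 - 54·m + 30·n - 48·m·n + 48·n^2)·(-2·m - 8 + 3·n)    [combine like terms]
= 54·m + 216 - 81·n + 108·m^2 + 432·m - 162·m·n - 60·m·n - 240·n + 90·n^2 + 96·m^2·n + 384·m·n - 144·m·n^2 - 96·m·n^2 - 384·n^2 + 144·n^3    [distributive law]
= 486·m + 216 - 321·n + 108·m^2 + 162·m·n - 294·n^2 + 96·m^2·n - 240·m·n^2 + 144·n^3    [combine like terms]

486·m + 216 - 321·n + 108·m^2 + 162·m·n - 294·n^2 + 96·m^2·n - 240·m·n^2 + 144·n^3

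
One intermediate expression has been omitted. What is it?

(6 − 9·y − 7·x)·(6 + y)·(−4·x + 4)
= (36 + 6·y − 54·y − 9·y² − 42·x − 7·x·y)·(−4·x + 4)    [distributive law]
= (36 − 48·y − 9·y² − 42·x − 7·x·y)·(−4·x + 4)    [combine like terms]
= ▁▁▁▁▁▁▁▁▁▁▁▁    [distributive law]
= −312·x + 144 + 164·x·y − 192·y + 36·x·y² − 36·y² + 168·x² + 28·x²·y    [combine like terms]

By distributive law:

−144·x + 144 + 192·x·y − 192·y + 36·x·y² − 36·y² + 168·x² − 168·x + 28·x²·y − 28·x·y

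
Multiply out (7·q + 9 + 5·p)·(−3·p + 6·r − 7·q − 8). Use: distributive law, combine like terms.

(7·q + 9 + 5·p)·(−3·p + 6·r − 7·q − 8)
= −21·p·q + 42·q·r − 49·q² − 56·q − 27·p + 54·r − 63·q − 72 − 15·p² + 30·p·r − 35·p·q − 40·p    [distributive law]
= −56·p·q + 42·q·r − 49·q² − 119·q − 67·p + 54·r − 72 − 15·p² + 30·p·r    [combine like terms]

−56·p·q + 42·q·r − 49·q² − 119·q − 67·p + 54·r − 72 − 15·p² + 30·p·r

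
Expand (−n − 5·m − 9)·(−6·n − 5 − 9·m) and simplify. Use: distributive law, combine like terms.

6·n² + 59·n + 39·m·n + 106·m + 45·m² + 45

(−n − 5·m − 9)·(−6·n − 5 − 9·m)
= 6·n² + 5·n + 9·m·n + 30·m·n + 25·m + 45·m² + 54·n + 45 + 81·m    [distributive law]
= 6·n² + 59·n + 39·m·n + 106·m + 45·m² + 45    [combine like terms]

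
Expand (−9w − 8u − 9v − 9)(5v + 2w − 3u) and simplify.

(−9w − 8u − 9v − 9)(5v + 2w − 3u)
= −45vw − 18w^2 + 27uw − 40uv − 16uw + 24u^2 − 45v^2 − 18vw + 27uv − 45v − 18w + 27u    [distributive law]
= −63vw − 18w^2 + 11uw − 13uv + 24u^2 − 45v^2 − 45v − 18w + 27u    [combine like terms]

−63vw − 18w^2 + 11uw − 13uv + 24u^2 − 45v^2 − 45v − 18w + 27u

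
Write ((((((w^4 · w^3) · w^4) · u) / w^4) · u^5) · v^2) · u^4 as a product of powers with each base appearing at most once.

((((((w^4 · w^3) · w^4) · u) / w^4) · u^5) · v^2) · u^4
= (((((w^7 · w^4) · u) / w^4) · u^5) · v^2) · u^4    [product of powers]
= ((((w^11 · u) / w^4) · u^5) · v^2) · u^4    [product of powers]
= u^10·v^2·w^7    [quotient of powers; product of powers]

u^10·v^2·w^7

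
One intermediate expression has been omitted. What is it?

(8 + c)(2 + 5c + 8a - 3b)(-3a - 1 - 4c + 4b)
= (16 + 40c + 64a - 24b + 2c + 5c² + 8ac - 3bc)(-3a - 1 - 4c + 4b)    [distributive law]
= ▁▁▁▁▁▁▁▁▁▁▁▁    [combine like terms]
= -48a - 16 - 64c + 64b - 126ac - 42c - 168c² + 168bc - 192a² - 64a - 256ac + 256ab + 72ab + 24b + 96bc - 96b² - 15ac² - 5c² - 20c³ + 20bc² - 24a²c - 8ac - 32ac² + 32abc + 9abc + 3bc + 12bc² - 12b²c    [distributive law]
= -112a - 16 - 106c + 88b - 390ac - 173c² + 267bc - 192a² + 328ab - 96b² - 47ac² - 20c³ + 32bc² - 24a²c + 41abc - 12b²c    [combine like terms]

By combine like terms:

(16 + 42c + 64a - 24b + 5c² + 8ac - 3bc)(-3a - 1 - 4c + 4b)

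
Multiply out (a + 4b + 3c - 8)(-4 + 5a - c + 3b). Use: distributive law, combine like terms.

(a + 4b + 3c - 8)(-4 + 5a - c + 3b)
= -4a + 5a^2 - ac + 3ab - 16b + 20ab - 4bc + 12b^2 - 12c + 15ac - 3c^2 + 9bc + 32 - 40a + 8c - 24b    [distributive law]
= -44a + 5a^2 + 14ac + 23ab - 40b + 5bc + 12b^2 - 4c - 3c^2 + 32    [combine like terms]

-44a + 5a^2 + 14ac + 23ab - 40b + 5bc + 12b^2 - 4c - 3c^2 + 32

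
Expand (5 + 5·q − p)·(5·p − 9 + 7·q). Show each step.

(5 + 5·q − p)·(5·p − 9 + 7·q)
= 25·p − 45 + 35·q + 25·p·q − 45·q + 35·q^2 − 5·p^2 + 9·p − 7·p·q    [distributive law]
= 34·p − 45 − 10·q + 18·p·q + 35·q^2 − 5·p^2    [combine like terms]

34·p − 45 − 10·q + 18·p·q + 35·q^2 − 5·p^2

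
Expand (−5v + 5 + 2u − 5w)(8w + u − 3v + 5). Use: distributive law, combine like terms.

−25vw − 11uv + 15v^2 − 40v + 15w + 15u + 25 + 11uw + 2u^2 − 40w^2

(−5v + 5 + 2u − 5w)(8w + u − 3v + 5)
= −40vw − 5uv + 15v^2 − 25v + 40w + 5u − 15v + 25 + 16uw + 2u^2 − 6uv + 10u − 40w^2 − 5uw + 15vw − 25w    [distributive law]
= −25vw − 11uv + 15v^2 − 40v + 15w + 15u + 25 + 11uw + 2u^2 − 40w^2    [combine like terms]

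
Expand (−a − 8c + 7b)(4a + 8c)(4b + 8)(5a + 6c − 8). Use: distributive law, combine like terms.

(−a − 8c + 7b)(4a + 8c)(4b + 8)(5a + 6c − 8)
= (−4a^2 − 8ac − 32ac − 64c^2 + 28ab + 56bc)(4b + 8)(5a + 6c − 8)    [distributive law]
= (−4a^2 − 40ac − 64c^2 + 28ab + 56bc)(4b + 8)(5a + 6c − 8)    [combine like terms]
= (−16a^2b − 32a^2 − 160abc − 320ac − 256bc^2 − 512c^2 + 112ab^2 + 224ab + 224b^2c + 448bc)(5a + 6c − 8)    [distributive law]
= −80a^3b − 96a^2bc + 128a^2b − 160a^3 − 192a^2c + 256a^2 − 800a^2bc − 960abc^2 + 1280abc − 1600a^2c − 1920ac^2 + 2560ac − 1280abc^2 − 1536bc^3 + 2048bc^2 − 2560ac^2 − 3072c^3 + 4096c^2 + 560a^2b^2 + 672ab^2c − 896ab^2 + 1120a^2b + 1344abc − 1792ab + 1120ab^2c + 1344b^2c^2 − 1792b^2c + 2240abc + 2688bc^2 − 3584bc    [distributive law]
= −80a^3b − 896a^2bc + 1248a^2b − 160a^3 − 1792a^2c + 256a^2 − 2240abc^2 + 4864abc − 4480ac^2 + 2560ac − 1536bc^3 + 4736bc^2 − 3072c^3 + 4096c^2 + 560a^2b^2 + 1792ab^2c − 896ab^2 − 1792ab + 1344b^2c^2 − 1792b^2c − 3584bc    [combine like terms]

−80a^3b − 896a^2bc + 1248a^2b − 160a^3 − 1792a^2c + 256a^2 − 2240abc^2 + 4864abc − 4480ac^2 + 2560ac − 1536bc^3 + 4736bc^2 − 3072c^3 + 4096c^2 + 560a^2b^2 + 1792ab^2c − 896ab^2 − 1792ab + 1344b^2c^2 − 1792b^2c − 3584bc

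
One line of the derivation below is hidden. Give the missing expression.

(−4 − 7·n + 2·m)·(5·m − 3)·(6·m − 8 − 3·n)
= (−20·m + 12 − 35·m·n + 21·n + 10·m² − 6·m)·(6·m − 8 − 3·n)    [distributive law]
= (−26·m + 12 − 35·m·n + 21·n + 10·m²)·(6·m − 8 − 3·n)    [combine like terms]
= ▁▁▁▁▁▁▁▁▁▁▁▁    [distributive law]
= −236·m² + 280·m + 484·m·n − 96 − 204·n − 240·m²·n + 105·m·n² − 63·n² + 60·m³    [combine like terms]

After distributive law, the bracketed line is:

−156·m² + 208·m + 78·m·n + 72·m − 96 − 36·n − 210·m²·n + 280·m·n + 105·m·n² + 126·m·n − 168·n − 63·n² + 60·m³ − 80·m² − 30·m²·n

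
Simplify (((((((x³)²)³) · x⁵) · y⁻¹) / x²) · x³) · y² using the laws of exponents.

x²⁴y

(((((((x³)²)³) · x⁵) · y⁻¹) / x²) · x³) · y²
= ((((((x³)⁶) · x⁵) · y⁻¹) / x²) · x³) · y²    [power of a power]
= ((((x¹⁸ · x⁵) · y⁻¹) / x²) · x³) · y²    [power of a power]
= (((x²³ · y⁻¹) / x²) · x³) · y²    [product of powers]
= x²⁴y    [quotient of powers; product of powers]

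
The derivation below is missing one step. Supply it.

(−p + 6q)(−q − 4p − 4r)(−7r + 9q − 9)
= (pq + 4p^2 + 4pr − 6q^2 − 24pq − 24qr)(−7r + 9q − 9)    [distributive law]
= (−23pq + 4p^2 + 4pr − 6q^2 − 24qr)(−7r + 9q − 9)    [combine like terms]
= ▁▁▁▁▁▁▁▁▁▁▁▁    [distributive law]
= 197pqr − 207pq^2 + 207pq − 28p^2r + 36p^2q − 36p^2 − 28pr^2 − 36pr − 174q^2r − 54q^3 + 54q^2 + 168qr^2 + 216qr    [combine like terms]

By distributive law:

161pqr − 207pq^2 + 207pq − 28p^2r + 36p^2q − 36p^2 − 28pr^2 + 36pqr − 36pr + 42q^2r − 54q^3 + 54q^2 + 168qr^2 − 216q^2r + 216qr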